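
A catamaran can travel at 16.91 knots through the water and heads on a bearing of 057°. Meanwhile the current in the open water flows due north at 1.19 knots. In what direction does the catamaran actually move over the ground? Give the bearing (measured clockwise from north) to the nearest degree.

054°

Taking east as x and north as y: velocity relative to the water = (14.182, 9.210) knots; the water relative to ground = (0.000, 1.190) knots.
Velocity relative to ground = (14.182, 9.210) + (0.000, 1.190) = (14.182, 10.400) knots.
Bearing = atan2(14.18, 10.40) = 53.75° clockwise from north.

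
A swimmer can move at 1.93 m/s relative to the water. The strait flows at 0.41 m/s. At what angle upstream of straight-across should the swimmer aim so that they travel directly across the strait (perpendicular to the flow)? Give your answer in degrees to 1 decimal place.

To cancel the current, the upstream component of the swimmer's velocity must equal the flow: 1.93 sin θ = 0.41.
sin θ = 0.41 / 1.93 = 0.2124.
θ = arcsin(0.2124) = 12.265°.

12.3°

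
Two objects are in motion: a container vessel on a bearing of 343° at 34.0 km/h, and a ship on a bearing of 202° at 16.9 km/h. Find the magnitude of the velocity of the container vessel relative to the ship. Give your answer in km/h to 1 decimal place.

48.3 km/h

Taking east as x and north as y: container vessel velocity = (-9.941, 32.514) km/h; ship velocity = (-6.331, -15.669) km/h.
Velocity of container vessel relative to ship = (-9.941, 32.514) − (-6.331, -15.669) = (-3.610, 48.184) km/h.
Magnitude = |(-3.610, 48.184)| = 48.319 km/h.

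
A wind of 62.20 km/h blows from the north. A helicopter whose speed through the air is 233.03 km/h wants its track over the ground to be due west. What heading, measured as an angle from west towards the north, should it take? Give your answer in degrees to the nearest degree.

15°

The wind pushes perpendicular to the desired track; the heading must have a component into the wind equal to 62.20 km/h: 233.03 sin θ = 62.20.
sin θ = 0.2669, so θ = 15.481°.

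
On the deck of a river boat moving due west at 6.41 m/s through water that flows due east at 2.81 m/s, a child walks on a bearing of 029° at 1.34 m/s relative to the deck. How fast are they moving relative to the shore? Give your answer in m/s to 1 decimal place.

In east/north components (m/s): child relative to river boat = (0.650, 1.172); river boat relative to water = (-6.410, 0.000); water relative to ground = (2.810, 0.000).
Sum = (-2.950, 1.172) m/s.
Speed = |(-2.950, 1.172)| = 3.175 m/s.

3.2 m/s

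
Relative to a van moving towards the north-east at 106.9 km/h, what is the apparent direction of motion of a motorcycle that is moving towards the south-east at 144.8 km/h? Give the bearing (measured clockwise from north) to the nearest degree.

171°

Taking east as x and north as y: motorcycle velocity = (102.389, -102.389) km/h; van velocity = (75.590, 75.590) km/h.
Velocity of motorcycle relative to van = (102.389, -102.389) − (75.590, 75.590) = (26.799, -177.979) km/h.
Bearing = atan2(26.80, -177.98) = 171.44° clockwise from north.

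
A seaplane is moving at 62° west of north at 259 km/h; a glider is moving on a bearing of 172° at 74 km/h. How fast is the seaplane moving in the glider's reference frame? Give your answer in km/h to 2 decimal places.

308.36 km/h

Taking east as x and north as y: seaplane velocity = (-228.683, 121.593) km/h; glider velocity = (10.299, -73.280) km/h.
Velocity of seaplane relative to glider = (-228.683, 121.593) − (10.299, -73.280) = (-238.982, 194.873) km/h.
Magnitude = |(-238.982, 194.873)| = 308.363 km/h.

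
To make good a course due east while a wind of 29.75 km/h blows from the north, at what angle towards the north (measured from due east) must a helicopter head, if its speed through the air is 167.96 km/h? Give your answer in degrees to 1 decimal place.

The wind pushes perpendicular to the desired track; the heading must have a component into the wind equal to 29.75 km/h: 167.96 sin θ = 29.75.
sin θ = 0.1771, so θ = 10.202°.

10.2°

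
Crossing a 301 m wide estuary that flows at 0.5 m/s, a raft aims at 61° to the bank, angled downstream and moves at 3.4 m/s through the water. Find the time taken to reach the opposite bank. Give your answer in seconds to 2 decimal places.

The component of the raft's velocity perpendicular to the bank is 3.4 × sin 61° = 2.974 m/s.
The flow acts along the bank and has no component across it.
Time = 301 / 2.974 = 101.220 s.

101.22 s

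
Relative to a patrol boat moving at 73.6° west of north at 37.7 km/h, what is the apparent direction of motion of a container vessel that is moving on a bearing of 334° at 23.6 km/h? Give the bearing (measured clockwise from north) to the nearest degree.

Taking east as x and north as y: container vessel velocity = (-10.346, 21.212) km/h; patrol boat velocity = (-36.166, 10.644) km/h.
Velocity of container vessel relative to patrol boat = (-10.346, 21.212) − (-36.166, 10.644) = (25.821, 10.567) km/h.
Bearing = atan2(25.82, 10.57) = 67.74° clockwise from north.

068°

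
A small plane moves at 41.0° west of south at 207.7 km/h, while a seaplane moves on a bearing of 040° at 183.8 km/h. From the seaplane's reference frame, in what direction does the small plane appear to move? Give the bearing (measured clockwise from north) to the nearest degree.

221°

Taking east as x and north as y: small plane velocity = (-136.263, -156.753) km/h; seaplane velocity = (118.144, 140.799) km/h.
Velocity of small plane relative to seaplane = (-136.263, -156.753) − (118.144, 140.799) = (-254.408, -297.552) km/h.
Bearing = atan2(-254.41, -297.55) = 220.53° clockwise from north.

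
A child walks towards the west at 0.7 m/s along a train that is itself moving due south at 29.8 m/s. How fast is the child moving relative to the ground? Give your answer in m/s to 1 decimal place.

29.8 m/s

Taking east as x and north as y: train velocity = (0.000, -29.800) m/s; child velocity relative to train = (-0.700, 0.000) m/s.
Velocity relative to ground = (0.000, -29.800) + (-0.700, 0.000) = (-0.700, -29.800) m/s.
Speed = |(-0.700, -29.800)| = 29.808 m/s.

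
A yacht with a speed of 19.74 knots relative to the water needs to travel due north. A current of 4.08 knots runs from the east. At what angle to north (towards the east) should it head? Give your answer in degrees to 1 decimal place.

The current pushes perpendicular to the desired track; the heading must have a component into the current equal to 4.08 knots: 19.74 sin θ = 4.08.
sin θ = 0.2067, so θ = 11.928°.

11.9°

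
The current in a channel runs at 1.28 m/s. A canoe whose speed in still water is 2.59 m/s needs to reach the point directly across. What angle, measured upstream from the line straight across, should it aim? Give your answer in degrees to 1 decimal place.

To cancel the current, the upstream component of the canoe's velocity must equal the flow: 2.59 sin θ = 1.28.
sin θ = 1.28 / 2.59 = 0.4942.
θ = arcsin(0.4942) = 29.618°.

29.6°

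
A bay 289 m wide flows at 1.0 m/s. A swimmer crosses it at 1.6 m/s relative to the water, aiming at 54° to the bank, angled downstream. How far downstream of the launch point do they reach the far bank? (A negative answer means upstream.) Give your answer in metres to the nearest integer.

433 m

Perpendicular speed = 1.294 m/s; crossing time = 289 / 1.294 = 223.265 s.
Net downstream speed = 1.940 m/s.
Drift = 1.940 × 223.265 = 433.236 m (downstream).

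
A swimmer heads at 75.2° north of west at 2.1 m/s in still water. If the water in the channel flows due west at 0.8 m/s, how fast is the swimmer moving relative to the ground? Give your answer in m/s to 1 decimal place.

2.4 m/s

Taking east as x and north as y: velocity relative to the water = (-0.536, 2.030) m/s; the water relative to ground = (-0.800, 0.000) m/s.
Velocity relative to ground = (-0.536, 2.030) + (-0.800, 0.000) = (-1.336, 2.030) m/s.
Speed = |(-1.336, 2.030)| = 2.431 m/s.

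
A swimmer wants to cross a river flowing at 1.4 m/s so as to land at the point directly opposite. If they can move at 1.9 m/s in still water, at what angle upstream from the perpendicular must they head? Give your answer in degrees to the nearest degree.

47°

To cancel the current, the upstream component of the swimmer's velocity must equal the flow: 1.9 sin θ = 1.4.
sin θ = 1.4 / 1.9 = 0.7368.
θ = arcsin(0.7368) = 47.463°.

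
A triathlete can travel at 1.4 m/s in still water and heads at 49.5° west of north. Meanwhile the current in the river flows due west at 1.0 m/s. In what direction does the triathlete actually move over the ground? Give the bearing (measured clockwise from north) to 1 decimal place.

293.8°

Taking east as x and north as y: velocity relative to the water = (-1.065, 0.909) m/s; the water relative to ground = (-1.000, 0.000) m/s.
Velocity relative to ground = (-1.065, 0.909) + (-1.000, 0.000) = (-2.065, 0.909) m/s.
Bearing = atan2(-2.06, 0.91) = 293.77° clockwise from north.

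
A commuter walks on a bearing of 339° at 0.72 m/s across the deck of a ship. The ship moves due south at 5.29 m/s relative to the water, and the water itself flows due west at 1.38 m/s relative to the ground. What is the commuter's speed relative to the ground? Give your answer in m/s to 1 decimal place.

4.9 m/s

In east/north components (m/s): commuter relative to ship = (-0.258, 0.672); ship relative to water = (0.000, -5.290); water relative to ground = (-1.380, 0.000).
Sum = (-1.638, -4.618) m/s.
Speed = |(-1.638, -4.618)| = 4.900 m/s.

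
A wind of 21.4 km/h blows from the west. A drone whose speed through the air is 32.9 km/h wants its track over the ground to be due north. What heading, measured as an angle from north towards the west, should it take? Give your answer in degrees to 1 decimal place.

40.6°

The wind pushes perpendicular to the desired track; the heading must have a component into the wind equal to 21.4 km/h: 32.9 sin θ = 21.4.
sin θ = 0.6505, so θ = 40.576°.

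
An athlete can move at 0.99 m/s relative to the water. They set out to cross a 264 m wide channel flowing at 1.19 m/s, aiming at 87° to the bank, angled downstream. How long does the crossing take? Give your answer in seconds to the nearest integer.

The component of the athlete's velocity perpendicular to the bank is 0.99 × sin 87° = 0.989 m/s.
The flow acts along the bank and has no component across it.
Time = 264 / 0.989 = 267.033 s.

267 s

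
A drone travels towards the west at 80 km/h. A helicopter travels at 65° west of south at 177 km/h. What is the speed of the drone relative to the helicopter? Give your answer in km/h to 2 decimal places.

109.83 km/h

Taking east as x and north as y: drone velocity = (-80.000, 0.000) km/h; helicopter velocity = (-160.416, -74.803) km/h.
Velocity of drone relative to helicopter = (-80.000, 0.000) − (-160.416, -74.803) = (80.416, 74.803) km/h.
Magnitude = |(80.416, 74.803)| = 109.829 km/h.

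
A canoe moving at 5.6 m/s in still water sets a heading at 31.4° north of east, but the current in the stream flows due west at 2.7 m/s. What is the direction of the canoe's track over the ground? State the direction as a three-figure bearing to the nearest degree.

035°

Taking east as x and north as y: velocity relative to the water = (4.780, 2.918) m/s; the water relative to ground = (-2.700, 0.000) m/s.
Velocity relative to ground = (4.780, 2.918) + (-2.700, 0.000) = (2.080, 2.918) m/s.
Bearing = atan2(2.08, 2.92) = 35.48° clockwise from north.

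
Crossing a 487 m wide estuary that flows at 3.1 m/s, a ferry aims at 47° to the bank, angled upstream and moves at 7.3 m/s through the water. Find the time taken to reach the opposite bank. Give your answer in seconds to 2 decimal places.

91.22 s

The component of the ferry's velocity perpendicular to the bank is 7.3 × sin 47° = 5.339 m/s.
The current is parallel to the bank, so it does not affect the crossing time.
Time = 487 / 5.339 = 91.218 s.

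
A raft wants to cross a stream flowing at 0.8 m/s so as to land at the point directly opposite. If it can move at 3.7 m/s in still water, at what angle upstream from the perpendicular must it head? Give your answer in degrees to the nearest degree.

To cancel the current, the upstream component of the raft's velocity must equal the flow: 3.7 sin θ = 0.8.
sin θ = 0.8 / 3.7 = 0.2162.
θ = arcsin(0.2162) = 12.487°.

12°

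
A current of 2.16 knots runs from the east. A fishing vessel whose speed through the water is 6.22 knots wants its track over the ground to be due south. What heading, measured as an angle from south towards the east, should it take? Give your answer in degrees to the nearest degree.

20°

The current pushes perpendicular to the desired track; the heading must have a component into the current equal to 2.16 knots: 6.22 sin θ = 2.16.
sin θ = 0.3473, so θ = 20.320°.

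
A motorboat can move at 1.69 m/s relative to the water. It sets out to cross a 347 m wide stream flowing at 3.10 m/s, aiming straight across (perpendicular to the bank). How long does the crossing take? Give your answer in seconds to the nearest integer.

The component of the motorboat's velocity perpendicular to the bank is 1.69 m/s.
Only the cross-stream component determines the crossing time; the current contributes nothing perpendicular to the bank.
Time = 347 / 1.690 = 205.325 s.

205 s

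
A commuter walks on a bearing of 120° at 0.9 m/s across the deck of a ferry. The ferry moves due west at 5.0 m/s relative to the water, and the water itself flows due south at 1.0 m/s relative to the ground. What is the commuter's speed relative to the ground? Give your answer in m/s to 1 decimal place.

4.5 m/s

In east/north components (m/s): commuter relative to ferry = (0.779, -0.450); ferry relative to water = (-5.000, 0.000); water relative to ground = (0.000, -1.000).
Sum = (-4.221, -1.450) m/s.
Speed = |(-4.221, -1.450)| = 4.463 m/s.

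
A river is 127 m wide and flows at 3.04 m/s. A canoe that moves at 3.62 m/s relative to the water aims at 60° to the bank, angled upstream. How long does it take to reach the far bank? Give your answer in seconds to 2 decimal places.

The component of the canoe's velocity perpendicular to the bank is 3.62 × sin 60° = 3.135 m/s.
The flow acts along the bank and has no component across it.
Time = 127 / 3.135 = 40.510 s.

40.51 s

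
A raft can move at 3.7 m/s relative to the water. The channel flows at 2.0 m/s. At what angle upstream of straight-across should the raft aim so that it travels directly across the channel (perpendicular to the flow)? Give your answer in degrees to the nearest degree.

To cancel the current, the upstream component of the raft's velocity must equal the flow: 3.7 sin θ = 2.0.
sin θ = 2.0 / 3.7 = 0.5405.
θ = arcsin(0.5405) = 32.720°.

33°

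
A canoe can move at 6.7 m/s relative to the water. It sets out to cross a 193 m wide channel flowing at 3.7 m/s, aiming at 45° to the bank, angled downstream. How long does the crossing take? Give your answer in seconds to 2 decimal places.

The component of the canoe's velocity perpendicular to the bank is 6.7 × sin 45° = 4.738 m/s.
The flow acts along the bank and has no component across it.
Time = 193 / 4.738 = 40.738 s.

40.74 s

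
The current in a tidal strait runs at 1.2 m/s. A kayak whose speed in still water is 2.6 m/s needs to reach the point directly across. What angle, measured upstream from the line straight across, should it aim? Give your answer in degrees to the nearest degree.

To cancel the current, the upstream component of the kayak's velocity must equal the flow: 2.6 sin θ = 1.2.
sin θ = 1.2 / 2.6 = 0.4615.
θ = arcsin(0.4615) = 27.486°.

27°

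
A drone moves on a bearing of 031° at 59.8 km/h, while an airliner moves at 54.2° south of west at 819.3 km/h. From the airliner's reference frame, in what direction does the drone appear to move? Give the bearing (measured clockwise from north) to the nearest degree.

Taking east as x and north as y: drone velocity = (30.799, 51.259) km/h; airliner velocity = (-479.256, -664.505) km/h.
Velocity of drone relative to airliner = (30.799, 51.259) − (-479.256, -664.505) = (510.055, 715.763) km/h.
Bearing = atan2(510.06, 715.76) = 35.47° clockwise from north.

035°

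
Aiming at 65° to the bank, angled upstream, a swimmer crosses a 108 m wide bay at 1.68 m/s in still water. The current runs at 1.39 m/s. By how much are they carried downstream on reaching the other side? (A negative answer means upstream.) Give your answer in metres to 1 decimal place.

48.2 m

Perpendicular speed = 1.523 m/s; crossing time = 108 / 1.523 = 70.931 s.
Net downstream speed = 0.680 m/s.
Drift = 0.680 × 70.931 = 48.233 m (downstream).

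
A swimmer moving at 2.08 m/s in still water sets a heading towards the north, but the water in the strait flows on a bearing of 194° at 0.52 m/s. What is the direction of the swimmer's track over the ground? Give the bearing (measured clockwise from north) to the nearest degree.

355°

Taking east as x and north as y: velocity relative to the water = (0.000, 2.080) m/s; the water relative to ground = (-0.126, -0.505) m/s.
Velocity relative to ground = (0.000, 2.080) + (-0.126, -0.505) = (-0.126, 1.575) m/s.
Bearing = atan2(-0.13, 1.58) = 355.43° clockwise from north.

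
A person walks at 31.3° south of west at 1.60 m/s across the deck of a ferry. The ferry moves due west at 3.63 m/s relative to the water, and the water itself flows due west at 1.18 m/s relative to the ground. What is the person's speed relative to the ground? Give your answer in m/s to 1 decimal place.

6.2 m/s

In east/north components (m/s): person relative to ferry = (-1.367, -0.831); ferry relative to water = (-3.630, 0.000); water relative to ground = (-1.180, 0.000).
Sum = (-6.177, -0.831) m/s.
Speed = |(-6.177, -0.831)| = 6.233 m/s.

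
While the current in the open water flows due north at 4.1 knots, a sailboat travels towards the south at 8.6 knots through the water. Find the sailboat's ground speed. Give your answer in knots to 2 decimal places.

Taking east as x and north as y: velocity relative to the water = (0.000, -8.600) knots; the water relative to ground = (0.000, 4.100) knots.
Velocity relative to ground = (0.000, -8.600) + (0.000, 4.100) = (0.000, -4.500) knots.
Speed = |(0.000, -4.500)| = 4.500 knots.

4.50 knots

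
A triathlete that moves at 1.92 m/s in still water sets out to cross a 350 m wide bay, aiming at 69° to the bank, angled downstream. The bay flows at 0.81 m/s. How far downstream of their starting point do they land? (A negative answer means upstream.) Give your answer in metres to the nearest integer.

Perpendicular speed = 1.792 m/s; crossing time = 350 / 1.792 = 195.261 s.
Net downstream speed = 1.498 m/s.
Drift = 1.498 × 195.261 = 292.514 m (downstream).

293 m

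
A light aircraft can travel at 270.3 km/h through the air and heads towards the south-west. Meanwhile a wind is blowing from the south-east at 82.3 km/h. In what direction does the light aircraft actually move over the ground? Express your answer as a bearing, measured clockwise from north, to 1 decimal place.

241.9°

Taking east as x and north as y: velocity relative to the air = (-191.131, -191.131) km/h; the air relative to ground = (-58.195, 58.195) km/h.
Velocity relative to ground = (-191.131, -191.131) + (-58.195, 58.195) = (-249.326, -132.936) km/h.
Bearing = atan2(-249.33, -132.94) = 241.93° clockwise from north.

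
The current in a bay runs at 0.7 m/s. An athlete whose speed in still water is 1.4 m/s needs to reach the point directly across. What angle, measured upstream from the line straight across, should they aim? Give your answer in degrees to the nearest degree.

30°

To cancel the current, the upstream component of the athlete's velocity must equal the flow: 1.4 sin θ = 0.7.
sin θ = 0.7 / 1.4 = 0.5000.
θ = arcsin(0.5000) = 30.000°.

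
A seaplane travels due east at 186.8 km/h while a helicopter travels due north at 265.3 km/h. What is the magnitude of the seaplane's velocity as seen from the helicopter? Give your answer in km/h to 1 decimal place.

Taking east as x and north as y: seaplane velocity = (186.800, 0.000) km/h; helicopter velocity = (0.000, 265.300) km/h.
Velocity of seaplane relative to helicopter = (186.800, 0.000) − (0.000, 265.300) = (186.800, -265.300) km/h.
Magnitude = |(186.800, -265.300)| = 324.466 km/h.

324.5 km/h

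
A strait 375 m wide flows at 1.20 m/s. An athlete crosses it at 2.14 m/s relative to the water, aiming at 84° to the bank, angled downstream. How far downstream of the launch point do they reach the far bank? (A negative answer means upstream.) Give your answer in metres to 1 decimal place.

Perpendicular speed = 2.128 m/s; crossing time = 375 / 2.128 = 176.199 s.
Net downstream speed = 1.424 m/s.
Drift = 1.424 × 176.199 = 250.853 m (downstream).

250.9 m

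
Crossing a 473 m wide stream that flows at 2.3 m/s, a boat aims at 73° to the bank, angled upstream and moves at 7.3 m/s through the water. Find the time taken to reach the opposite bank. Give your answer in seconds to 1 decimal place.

67.8 s

The component of the boat's velocity perpendicular to the bank is 7.3 × sin 73° = 6.981 m/s.
The current is parallel to the bank, so it does not affect the crossing time.
Time = 473 / 6.981 = 67.755 s.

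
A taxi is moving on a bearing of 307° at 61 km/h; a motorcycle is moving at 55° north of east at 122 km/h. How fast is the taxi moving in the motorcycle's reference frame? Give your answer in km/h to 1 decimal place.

134.5 km/h

Taking east as x and north as y: taxi velocity = (-48.717, 36.711) km/h; motorcycle velocity = (69.976, 99.937) km/h.
Velocity of taxi relative to motorcycle = (-48.717, 36.711) − (69.976, 99.937) = (-118.693, -63.226) km/h.
Magnitude = |(-118.693, -63.226)| = 134.483 km/h.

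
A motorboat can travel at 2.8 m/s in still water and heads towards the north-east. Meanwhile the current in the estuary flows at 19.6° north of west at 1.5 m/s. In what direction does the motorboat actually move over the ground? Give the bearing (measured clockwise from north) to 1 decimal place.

Taking east as x and north as y: velocity relative to the water = (1.980, 1.980) m/s; the water relative to ground = (-1.413, 0.503) m/s.
Velocity relative to ground = (1.980, 1.980) + (-1.413, 0.503) = (0.567, 2.483) m/s.
Bearing = atan2(0.57, 2.48) = 12.86° clockwise from north.

012.9°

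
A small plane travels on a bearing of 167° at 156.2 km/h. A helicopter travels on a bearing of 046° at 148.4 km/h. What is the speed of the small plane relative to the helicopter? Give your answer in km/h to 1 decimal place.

Taking east as x and north as y: small plane velocity = (35.137, -152.197) km/h; helicopter velocity = (106.750, 103.087) km/h.
Velocity of small plane relative to helicopter = (35.137, -152.197) − (106.750, 103.087) = (-71.613, -255.284) km/h.
Magnitude = |(-71.613, -255.284)| = 265.138 km/h.

265.1 km/h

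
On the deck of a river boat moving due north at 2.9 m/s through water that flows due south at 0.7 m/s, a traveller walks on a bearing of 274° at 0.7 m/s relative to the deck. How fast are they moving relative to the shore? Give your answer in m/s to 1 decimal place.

2.4 m/s

In east/north components (m/s): traveller relative to river boat = (-0.698, 0.049); river boat relative to water = (0.000, 2.900); water relative to ground = (0.000, -0.700).
Sum = (-0.698, 2.249) m/s.
Speed = |(-0.698, 2.249)| = 2.355 m/s.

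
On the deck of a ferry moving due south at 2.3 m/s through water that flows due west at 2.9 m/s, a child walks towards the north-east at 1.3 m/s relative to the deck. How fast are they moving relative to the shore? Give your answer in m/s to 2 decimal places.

2.41 m/s

In east/north components (m/s): child relative to ferry = (0.919, 0.919); ferry relative to water = (0.000, -2.300); water relative to ground = (-2.900, 0.000).
Sum = (-1.981, -1.381) m/s.
Speed = |(-1.981, -1.381)| = 2.415 m/s.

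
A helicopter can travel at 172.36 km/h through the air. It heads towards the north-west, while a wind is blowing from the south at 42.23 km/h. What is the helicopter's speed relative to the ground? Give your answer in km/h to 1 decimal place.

Taking east as x and north as y: velocity relative to the air = (-121.877, 121.877) km/h; the air relative to ground = (0.000, 42.230) km/h.
Velocity relative to ground = (-121.877, 121.877) + (0.000, 42.230) = (-121.877, 164.107) km/h.
Speed = |(-121.877, 164.107)| = 204.414 km/h.

204.4 km/h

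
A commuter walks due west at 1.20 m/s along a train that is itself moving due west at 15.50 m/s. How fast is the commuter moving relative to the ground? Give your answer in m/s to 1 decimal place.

16.7 m/s

Taking east as x and north as y: train velocity = (-15.500, 0.000) m/s; commuter velocity relative to train = (-1.200, 0.000) m/s.
Velocity relative to ground = (-15.500, 0.000) + (-1.200, 0.000) = (-16.700, 0.000) m/s.
Speed = |(-16.700, 0.000)| = 16.700 m/s.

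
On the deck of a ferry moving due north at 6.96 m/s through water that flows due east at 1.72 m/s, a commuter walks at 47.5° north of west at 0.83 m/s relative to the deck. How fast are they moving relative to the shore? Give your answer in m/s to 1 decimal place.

In east/north components (m/s): commuter relative to ferry = (-0.561, 0.612); ferry relative to water = (0.000, 6.960); water relative to ground = (1.720, 0.000).
Sum = (1.159, 7.572) m/s.
Speed = |(1.159, 7.572)| = 7.660 m/s.

7.7 m/s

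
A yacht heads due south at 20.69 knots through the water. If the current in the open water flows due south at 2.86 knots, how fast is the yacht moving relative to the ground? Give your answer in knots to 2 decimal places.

Taking east as x and north as y: velocity relative to the water = (0.000, -20.690) knots; the water relative to ground = (0.000, -2.860) knots.
Velocity relative to ground = (0.000, -20.690) + (0.000, -2.860) = (0.000, -23.550) knots.
Speed = |(0.000, -23.550)| = 23.550 knots.

23.55 knots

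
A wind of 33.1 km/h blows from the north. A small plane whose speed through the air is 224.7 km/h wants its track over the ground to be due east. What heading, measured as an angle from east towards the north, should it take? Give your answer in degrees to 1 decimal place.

The wind pushes perpendicular to the desired track; the heading must have a component into the wind equal to 33.1 km/h: 224.7 sin θ = 33.1.
sin θ = 0.1473, so θ = 8.471°.

8.5°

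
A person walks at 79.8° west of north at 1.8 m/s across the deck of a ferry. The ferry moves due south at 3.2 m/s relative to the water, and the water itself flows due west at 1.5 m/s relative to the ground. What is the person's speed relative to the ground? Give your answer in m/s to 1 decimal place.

4.4 m/s

In east/north components (m/s): person relative to ferry = (-1.772, 0.319); ferry relative to water = (0.000, -3.200); water relative to ground = (-1.500, 0.000).
Sum = (-3.272, -2.881) m/s.
Speed = |(-3.272, -2.881)| = 4.359 m/s.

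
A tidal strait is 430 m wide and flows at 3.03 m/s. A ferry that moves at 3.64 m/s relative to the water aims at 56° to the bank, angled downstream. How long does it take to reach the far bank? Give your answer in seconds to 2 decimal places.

The component of the ferry's velocity perpendicular to the bank is 3.64 × sin 56° = 3.018 m/s.
Only the cross-stream component determines the crossing time; the current contributes nothing perpendicular to the bank.
Time = 430 / 3.018 = 142.493 s.

142.49 s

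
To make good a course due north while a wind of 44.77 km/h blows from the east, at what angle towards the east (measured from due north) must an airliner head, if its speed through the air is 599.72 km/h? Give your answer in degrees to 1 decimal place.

4.3°

The wind pushes perpendicular to the desired track; the heading must have a component into the wind equal to 44.77 km/h: 599.72 sin θ = 44.77.
sin θ = 0.0747, so θ = 4.281°.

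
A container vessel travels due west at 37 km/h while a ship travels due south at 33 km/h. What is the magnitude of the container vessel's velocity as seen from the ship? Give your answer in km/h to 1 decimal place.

Taking east as x and north as y: container vessel velocity = (-37.000, 0.000) km/h; ship velocity = (0.000, -33.000) km/h.
Velocity of container vessel relative to ship = (-37.000, 0.000) − (0.000, -33.000) = (-37.000, 33.000) km/h.
Magnitude = |(-37.000, 33.000)| = 49.578 km/h.

49.6 km/h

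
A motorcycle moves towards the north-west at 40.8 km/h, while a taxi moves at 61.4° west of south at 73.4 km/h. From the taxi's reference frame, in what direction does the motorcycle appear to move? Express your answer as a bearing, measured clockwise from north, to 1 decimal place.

Taking east as x and north as y: motorcycle velocity = (-28.850, 28.850) km/h; taxi velocity = (-64.444, -35.136) km/h.
Velocity of motorcycle relative to taxi = (-28.850, 28.850) − (-64.444, -35.136) = (35.594, 63.986) km/h.
Bearing = atan2(35.59, 63.99) = 29.09° clockwise from north.

029.1°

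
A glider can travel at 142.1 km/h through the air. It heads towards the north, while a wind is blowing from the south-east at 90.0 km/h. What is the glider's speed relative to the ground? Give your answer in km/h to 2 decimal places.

215.36 km/h

Taking east as x and north as y: velocity relative to the air = (0.000, 142.100) km/h; the air relative to ground = (-63.640, 63.640) km/h.
Velocity relative to ground = (0.000, 142.100) + (-63.640, 63.640) = (-63.640, 205.740) km/h.
Speed = |(-63.640, 205.740)| = 215.357 km/h.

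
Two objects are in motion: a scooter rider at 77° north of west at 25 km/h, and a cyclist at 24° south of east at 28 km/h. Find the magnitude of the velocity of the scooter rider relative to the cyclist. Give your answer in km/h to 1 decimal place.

Taking east as x and north as y: scooter rider velocity = (-5.624, 24.359) km/h; cyclist velocity = (25.579, -11.389) km/h.
Velocity of scooter rider relative to cyclist = (-5.624, 24.359) − (25.579, -11.389) = (-31.203, 35.748) km/h.
Magnitude = |(-31.203, 35.748)| = 47.450 km/h.

47.5 km/h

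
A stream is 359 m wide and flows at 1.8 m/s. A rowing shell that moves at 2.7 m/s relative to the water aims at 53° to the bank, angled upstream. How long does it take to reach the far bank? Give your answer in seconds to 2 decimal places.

The component of the rowing shell's velocity perpendicular to the bank is 2.7 × sin 53° = 2.156 m/s.
The flow acts along the bank and has no component across it.
Time = 359 / 2.156 = 166.488 s.

166.49 s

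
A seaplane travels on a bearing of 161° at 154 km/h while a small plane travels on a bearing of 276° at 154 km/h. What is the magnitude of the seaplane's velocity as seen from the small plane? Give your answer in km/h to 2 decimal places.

259.76 km/h

Taking east as x and north as y: seaplane velocity = (50.137, -145.610) km/h; small plane velocity = (-153.156, 16.097) km/h.
Velocity of seaplane relative to small plane = (50.137, -145.610) − (-153.156, 16.097) = (203.294, -161.707) km/h.
Magnitude = |(203.294, -161.707)| = 259.765 km/h.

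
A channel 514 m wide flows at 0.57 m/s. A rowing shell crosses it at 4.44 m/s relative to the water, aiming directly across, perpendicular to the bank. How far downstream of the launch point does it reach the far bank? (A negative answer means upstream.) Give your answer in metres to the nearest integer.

66 m

Perpendicular speed = 4.440 m/s; crossing time = 514 / 4.440 = 115.766 s.
Net downstream speed = 0.570 m/s.
Drift = 0.570 × 115.766 = 65.986 m (downstream).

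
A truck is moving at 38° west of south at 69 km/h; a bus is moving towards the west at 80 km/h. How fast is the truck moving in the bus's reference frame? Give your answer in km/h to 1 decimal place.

66.1 km/h

Taking east as x and north as y: truck velocity = (-42.481, -54.373) km/h; bus velocity = (-80.000, 0.000) km/h.
Velocity of truck relative to bus = (-42.481, -54.373) − (-80.000, 0.000) = (37.519, -54.373) km/h.
Magnitude = |(37.519, -54.373)| = 66.061 km/h.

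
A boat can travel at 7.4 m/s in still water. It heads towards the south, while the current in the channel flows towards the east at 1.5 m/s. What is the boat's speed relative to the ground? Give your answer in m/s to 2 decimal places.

Taking east as x and north as y: velocity relative to the water = (0.000, -7.400) m/s; the water relative to ground = (1.500, 0.000) m/s.
Velocity relative to ground = (0.000, -7.400) + (1.500, 0.000) = (1.500, -7.400) m/s.
Speed = |(1.500, -7.400)| = 7.550 m/s.

7.55 m/s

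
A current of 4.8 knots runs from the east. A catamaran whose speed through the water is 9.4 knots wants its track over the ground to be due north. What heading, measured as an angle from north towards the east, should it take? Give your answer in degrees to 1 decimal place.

30.7°

The current pushes perpendicular to the desired track; the heading must have a component into the current equal to 4.8 knots: 9.4 sin θ = 4.8.
sin θ = 0.5106, so θ = 30.706°.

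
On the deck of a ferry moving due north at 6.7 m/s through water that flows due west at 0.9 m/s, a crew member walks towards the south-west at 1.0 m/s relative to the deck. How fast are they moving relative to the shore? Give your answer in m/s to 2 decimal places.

6.20 m/s

In east/north components (m/s): crew member relative to ferry = (-0.707, -0.707); ferry relative to water = (0.000, 6.700); water relative to ground = (-0.900, 0.000).
Sum = (-1.607, 5.993) m/s.
Speed = |(-1.607, 5.993)| = 6.205 m/s.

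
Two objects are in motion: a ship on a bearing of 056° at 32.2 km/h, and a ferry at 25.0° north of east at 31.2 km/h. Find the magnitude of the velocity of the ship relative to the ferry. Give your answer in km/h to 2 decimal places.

5.07 km/h

Taking east as x and north as y: ship velocity = (26.695, 18.006) km/h; ferry velocity = (28.277, 13.186) km/h.
Velocity of ship relative to ferry = (26.695, 18.006) − (28.277, 13.186) = (-1.582, 4.820) km/h.
Magnitude = |(-1.582, 4.820)| = 5.073 km/h.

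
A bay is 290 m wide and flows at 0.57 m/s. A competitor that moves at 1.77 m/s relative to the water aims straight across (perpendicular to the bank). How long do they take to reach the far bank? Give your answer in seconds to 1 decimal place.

163.8 s

The component of the competitor's velocity perpendicular to the bank is 1.77 m/s.
Only the cross-stream component determines the crossing time; the current contributes nothing perpendicular to the bank.
Time = 290 / 1.770 = 163.842 s.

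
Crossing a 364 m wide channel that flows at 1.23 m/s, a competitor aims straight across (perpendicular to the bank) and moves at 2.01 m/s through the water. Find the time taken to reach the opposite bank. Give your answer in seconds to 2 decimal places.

181.09 s

The component of the competitor's velocity perpendicular to the bank is 2.01 m/s.
Only the cross-stream component determines the crossing time; the current contributes nothing perpendicular to the bank.
Time = 364 / 2.010 = 181.095 s.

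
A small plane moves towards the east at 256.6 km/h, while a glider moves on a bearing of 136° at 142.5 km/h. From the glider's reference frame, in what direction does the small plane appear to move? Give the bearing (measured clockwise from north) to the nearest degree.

Taking east as x and north as y: small plane velocity = (256.600, 0.000) km/h; glider velocity = (98.989, -102.506) km/h.
Velocity of small plane relative to glider = (256.600, 0.000) − (98.989, -102.506) = (157.611, 102.506) km/h.
Bearing = atan2(157.61, 102.51) = 56.96° clockwise from north.

057°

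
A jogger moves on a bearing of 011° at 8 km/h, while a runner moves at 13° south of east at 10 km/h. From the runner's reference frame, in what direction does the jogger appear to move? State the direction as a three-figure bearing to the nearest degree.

Taking east as x and north as y: jogger velocity = (1.526, 7.853) km/h; runner velocity = (9.744, -2.250) km/h.
Velocity of jogger relative to runner = (1.526, 7.853) − (9.744, -2.250) = (-8.217, 10.103) km/h.
Bearing = atan2(-8.22, 10.10) = 320.88° clockwise from north.

321°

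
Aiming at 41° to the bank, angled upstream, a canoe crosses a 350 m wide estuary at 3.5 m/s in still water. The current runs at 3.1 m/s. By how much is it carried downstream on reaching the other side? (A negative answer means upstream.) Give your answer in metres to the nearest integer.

Perpendicular speed = 2.296 m/s; crossing time = 350 / 2.296 = 152.425 s.
Net downstream speed = 0.459 m/s.
Drift = 0.459 × 152.425 = 69.890 m (downstream).

70 m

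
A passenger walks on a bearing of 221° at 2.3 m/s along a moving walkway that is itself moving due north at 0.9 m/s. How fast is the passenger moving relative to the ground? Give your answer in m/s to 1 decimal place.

1.7 m/s

Taking east as x and north as y: moving walkway velocity = (0.000, 0.900) m/s; passenger velocity relative to moving walkway = (-1.509, -1.736) m/s.
Velocity relative to ground = (0.000, 0.900) + (-1.509, -1.736) = (-1.509, -0.836) m/s.
Speed = |(-1.509, -0.836)| = 1.725 m/s.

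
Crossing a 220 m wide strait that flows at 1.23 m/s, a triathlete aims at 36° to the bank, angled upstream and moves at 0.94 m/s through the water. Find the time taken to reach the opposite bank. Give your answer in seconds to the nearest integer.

The component of the triathlete's velocity perpendicular to the bank is 0.94 × sin 36° = 0.553 m/s.
The flow acts along the bank and has no component across it.
Time = 220 / 0.553 = 398.177 s.

398 s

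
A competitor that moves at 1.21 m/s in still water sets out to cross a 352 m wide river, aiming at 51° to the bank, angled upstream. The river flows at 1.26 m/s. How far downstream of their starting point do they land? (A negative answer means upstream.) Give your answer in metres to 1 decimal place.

186.6 m

Perpendicular speed = 0.940 m/s; crossing time = 352 / 0.940 = 374.330 s.
Net downstream speed = 0.499 m/s.
Drift = 0.499 × 374.330 = 186.612 m (downstream).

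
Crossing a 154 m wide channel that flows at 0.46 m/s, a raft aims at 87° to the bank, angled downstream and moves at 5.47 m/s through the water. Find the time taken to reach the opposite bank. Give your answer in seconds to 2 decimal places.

28.19 s

The component of the raft's velocity perpendicular to the bank is 5.47 × sin 87° = 5.463 m/s.
The current is parallel to the bank, so it does not affect the crossing time.
Time = 154 / 5.463 = 28.192 s.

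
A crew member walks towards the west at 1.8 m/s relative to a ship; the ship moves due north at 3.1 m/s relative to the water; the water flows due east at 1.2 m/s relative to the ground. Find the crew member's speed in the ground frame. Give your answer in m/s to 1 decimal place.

3.2 m/s

In east/north components (m/s): crew member relative to ship = (-1.800, 0.000); ship relative to water = (0.000, 3.100); water relative to ground = (1.200, 0.000).
Sum = (-0.600, 3.100) m/s.
Speed = |(-0.600, 3.100)| = 3.158 m/s.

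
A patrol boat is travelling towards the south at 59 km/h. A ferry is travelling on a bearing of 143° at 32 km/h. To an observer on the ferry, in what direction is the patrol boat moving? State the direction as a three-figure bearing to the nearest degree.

210°

Taking east as x and north as y: patrol boat velocity = (0.000, -59.000) km/h; ferry velocity = (19.258, -25.556) km/h.
Velocity of patrol boat relative to ferry = (0.000, -59.000) − (19.258, -25.556) = (-19.258, -33.444) km/h.
Bearing = atan2(-19.26, -33.44) = 209.93° clockwise from north.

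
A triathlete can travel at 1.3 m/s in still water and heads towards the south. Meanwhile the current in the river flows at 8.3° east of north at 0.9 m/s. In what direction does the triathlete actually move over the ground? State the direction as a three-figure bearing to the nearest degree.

Taking east as x and north as y: velocity relative to the water = (0.000, -1.300) m/s; the water relative to ground = (0.130, 0.891) m/s.
Velocity relative to ground = (0.000, -1.300) + (0.130, 0.891) = (0.130, -0.409) m/s.
Bearing = atan2(0.13, -0.41) = 162.39° clockwise from north.

162°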